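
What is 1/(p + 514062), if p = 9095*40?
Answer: 1/877862 ≈ 1.1391e-6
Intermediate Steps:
p = 363800
1/(p + 514062) = 1/(363800 + 514062) = 1/877862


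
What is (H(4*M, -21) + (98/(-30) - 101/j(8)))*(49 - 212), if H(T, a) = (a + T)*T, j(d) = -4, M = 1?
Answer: 450043/60 ≈ 7500.7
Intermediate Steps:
H(T, a) = T*(T + a) (H(T, a) = (T + a)*T = T*(T + a))
(H(4*M, -21) + (98/(-30) - 101/j(8)))*(49 - 212) = ((4*1)*(4*1 - 21) + (98/(-30) - 101/(-4)))*(49 - 212) = (4*(4 - 21) + (98*(-1/30) - 101*(-¼)))*(-163) = (4*(-17) + (-49/15 + 101/4))*(-163) = (-68 + 1319/60)*(-163) = -2761/60*(-163) = 450043/60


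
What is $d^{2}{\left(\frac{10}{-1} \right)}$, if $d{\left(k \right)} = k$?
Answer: $100$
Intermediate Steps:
$d^{2}{\left(\frac{10}{-1} \right)} = \left(\frac{10}{-1}\right)^{2} = \left(10 \left(-1\right)\right)^{2} = \left(-10\right)^{2} = 100$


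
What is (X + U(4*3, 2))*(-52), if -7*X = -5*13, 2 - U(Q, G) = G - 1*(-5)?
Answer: -1560/7 ≈ -222.86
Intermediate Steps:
U(Q, G) = -3 - G (U(Q, G) = 2 - (G - 1*(-5)) = 2 - (G + 5) = 2 - (5 + G) = 2 + (-5 - G) = -3 - G)
X = 65/7 (X = -(-5)*13/7 = -1/7*(-65) = 65/7 ≈ 9.2857)
(X + U(4*3, 2))*(-52) = (65/7 + (-3 - 1*2))*(-52) = (65/7 + (-3 - 2))*(-52) = (65/7 - 5)*(-52) = (30/7)*(-52) = -1560/7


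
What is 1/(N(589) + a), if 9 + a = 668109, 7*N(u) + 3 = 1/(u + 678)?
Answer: 8869/5925375100 ≈ 1.4968e-6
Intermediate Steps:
N(u) = -3/7 + 1/(7*(678 + u)) (N(u) = -3/7 + 1/(7*(u + 678)) = -3/7 + 1/(7*(678 + u)))
a = 668100 (a = -9 + 668109 = 668100)
1/(N(589) + a) = 1/((-2033 - 3*589)/(7*(678 + 589)) + 668100) = 1/((1/7)*(-2033 - 1767)/1267 + 668100) = 1/((1/7)*(1/1267)*(-3800) + 668100) = 1/(-3800/8869 + 668100) = 1/(5925375100/8869) = 8869/5925375100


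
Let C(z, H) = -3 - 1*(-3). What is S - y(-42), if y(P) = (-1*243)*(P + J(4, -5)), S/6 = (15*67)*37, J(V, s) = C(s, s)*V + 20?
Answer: 217764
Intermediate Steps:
C(z, H) = 0 (C(z, H) = -3 + 3 = 0)
J(V, s) = 20 (J(V, s) = 0*V + 20 = 0 + 20 = 20)
S = 223110 (S = 6*((15*67)*37) = 6*(1005*37) = 6*37185 = 223110)
y(P) = -4860 - 243*P (y(P) = (-1*243)*(P + 20) = -243*(20 + P) = -4860 - 243*P)
S - y(-42) = 223110 - (-4860 - 243*(-42)) = 223110 - (-4860 + 10206) = 223110 - 1*5346 = 223110 - 5346 = 217764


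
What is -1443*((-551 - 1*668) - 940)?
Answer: 3115437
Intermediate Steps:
-1443*((-551 - 1*668) - 940) = -1443*((-551 - 668) - 940) = -1443*(-1219 - 940) = -1443*(-2159) = 3115437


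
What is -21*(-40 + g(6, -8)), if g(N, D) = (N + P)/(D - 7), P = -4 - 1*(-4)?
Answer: 4242/5 ≈ 848.40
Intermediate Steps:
P = 0 (P = -4 + 4 = 0)
g(N, D) = N/(-7 + D) (g(N, D) = (N + 0)/(D - 7) = N/(-7 + D))
-21*(-40 + g(6, -8)) = -21*(-40 + 6/(-7 - 8)) = -21*(-40 + 6/(-15)) = -21*(-40 + 6*(-1/15)) = -21*(-40 - ⅖) = -21*(-202/5) = 4242/5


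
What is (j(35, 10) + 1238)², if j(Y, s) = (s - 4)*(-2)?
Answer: 1503076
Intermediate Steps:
j(Y, s) = 8 - 2*s (j(Y, s) = (-4 + s)*(-2) = 8 - 2*s)
(j(35, 10) + 1238)² = ((8 - 2*10) + 1238)² = ((8 - 20) + 1238)² = (-12 + 1238)² = 1226² = 1503076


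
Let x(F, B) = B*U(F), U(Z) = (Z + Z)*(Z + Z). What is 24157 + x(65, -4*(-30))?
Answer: 2052157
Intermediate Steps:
U(Z) = 4*Z² (U(Z) = (2*Z)*(2*Z) = 4*Z²)
x(F, B) = 4*B*F² (x(F, B) = B*(4*F²) = 4*B*F²)
24157 + x(65, -4*(-30)) = 24157 + 4*(-4*(-30))*65² = 24157 + 4*120*4225 = 24157 + 2028000 = 2052157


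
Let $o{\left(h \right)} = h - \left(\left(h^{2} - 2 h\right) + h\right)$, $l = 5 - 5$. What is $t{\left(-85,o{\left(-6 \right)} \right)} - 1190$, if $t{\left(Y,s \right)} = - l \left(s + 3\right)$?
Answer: $-1190$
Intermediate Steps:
$l = 0$ ($l = 5 - 5 = 0$)
$o{\left(h \right)} = - h^{2} + 2 h$ ($o{\left(h \right)} = h - \left(h^{2} - h\right) = - h^{2} + 2 h$)
$t{\left(Y,s \right)} = 0$ ($t{\left(Y,s \right)} = - 0 \left(s + 3\right) = - 0 \left(3 + s\right) = \left(-1\right) 0 = 0$)
$t{\left(-85,o{\left(-6 \right)} \right)} - 1190 = 0 - 1190 = -1190$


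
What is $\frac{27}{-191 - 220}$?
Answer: $- \frac{9}{137} \approx -0.065693$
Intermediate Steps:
$\frac{27}{-191 - 220} = \frac{27}{-411} = 27 \left(- \frac{1}{411}\right) = - \frac{9}{137}$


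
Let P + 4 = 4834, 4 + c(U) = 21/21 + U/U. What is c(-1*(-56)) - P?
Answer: -4832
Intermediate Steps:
c(U) = -2 (c(U) = -4 + (21/21 + U/U) = -4 + (21*(1/21) + 1) = -4 + (1 + 1) = -4 + 2 = -2)
P = 4830 (P = -4 + 4834 = 4830)
c(-1*(-56)) - P = -2 - 1*4830 = -2 - 4830 = -4832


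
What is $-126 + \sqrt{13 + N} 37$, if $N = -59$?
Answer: $-126 + 37 i \sqrt{46} \approx -126.0 + 250.95 i$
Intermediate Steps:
$-126 + \sqrt{13 + N} 37 = -126 + \sqrt{13 - 59} \cdot 37 = -126 + \sqrt{-46} \cdot 37 = -126 + i \sqrt{46} \cdot 37 = -126 + 37 i \sqrt{46}$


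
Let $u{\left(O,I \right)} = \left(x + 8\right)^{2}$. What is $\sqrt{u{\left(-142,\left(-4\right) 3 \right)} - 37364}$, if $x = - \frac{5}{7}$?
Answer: $\frac{i \sqrt{1828235}}{7} \approx 193.16 i$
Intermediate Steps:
$x = - \frac{5}{7}$ ($x = \left(-5\right) \frac{1}{7} = - \frac{5}{7} \approx -0.71429$)
$u{\left(O,I \right)} = \frac{2601}{49}$ ($u{\left(O,I \right)} = \left(- \frac{5}{7} + 8\right)^{2} = \left(\frac{51}{7}\right)^{2} = \frac{2601}{49}$)
$\sqrt{u{\left(-142,\left(-4\right) 3 \right)} - 37364} = \sqrt{\frac{2601}{49} - 37364} = \sqrt{- \frac{1828235}{49}} = \frac{i \sqrt{1828235}}{7}$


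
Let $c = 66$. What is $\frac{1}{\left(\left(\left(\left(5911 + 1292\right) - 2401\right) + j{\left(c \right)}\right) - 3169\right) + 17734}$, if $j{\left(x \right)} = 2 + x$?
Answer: $\frac{1}{19435} \approx 5.1454 \cdot 10^{-5}$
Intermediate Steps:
$\frac{1}{\left(\left(\left(\left(5911 + 1292\right) - 2401\right) + j{\left(c \right)}\right) - 3169\right) + 17734} = \frac{1}{\left(\left(\left(\left(5911 + 1292\right) - 2401\right) + \left(2 + 66\right)\right) - 3169\right) + 17734} = \frac{1}{\left(\left(\left(7203 - 2401\right) + 68\right) - 3169\right) + 17734} = \frac{1}{\left(\left(4802 + 68\right) - 3169\right) + 17734} = \frac{1}{\left(4870 - 3169\right) + 17734} = \frac{1}{1701 + 17734} = \frac{1}{19435}$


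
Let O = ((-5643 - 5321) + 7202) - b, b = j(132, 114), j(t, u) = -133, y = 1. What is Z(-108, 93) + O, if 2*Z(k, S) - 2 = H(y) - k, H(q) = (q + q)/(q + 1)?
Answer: -7147/2 ≈ -3573.5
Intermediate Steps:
H(q) = 2*q/(1 + q) (H(q) = (2*q)/(1 + q) = 2*q/(1 + q))
b = -133
Z(k, S) = 3/2 - k/2 (Z(k, S) = 1 + (2*1/(1 + 1) - k)/2 = 1 + (2*1/2 - k)/2 = 1 + (2*1*(1/2) - k)/2 = 1 + (1 - k)/2 = 1 + (1/2 - k/2) = 3/2 - k/2)
O = -3629 (O = ((-5643 - 5321) + 7202) - 1*(-133) = (-10964 + 7202) + 133 = -3762 + 133 = -3629)
Z(-108, 93) + O = (3/2 - 1/2*(-108)) - 3629 = (3/2 + 54) - 3629 = 111/2 - 3629 = -7147/2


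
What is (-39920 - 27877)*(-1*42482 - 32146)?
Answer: 5059554516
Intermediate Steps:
(-39920 - 27877)*(-1*42482 - 32146) = -67797*(-42482 - 32146) = -67797*(-74628) = 5059554516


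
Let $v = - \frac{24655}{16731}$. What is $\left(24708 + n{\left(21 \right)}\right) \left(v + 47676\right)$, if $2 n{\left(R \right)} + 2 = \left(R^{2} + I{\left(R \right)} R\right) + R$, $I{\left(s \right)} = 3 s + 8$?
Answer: $\frac{40972502348867}{33462} \approx 1.2244 \cdot 10^{9}$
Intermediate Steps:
$v = - \frac{24655}{16731}$ ($v = \left(-24655\right) \frac{1}{16731} = - \frac{24655}{16731} \approx -1.4736$)
$I{\left(s \right)} = 8 + 3 s$
$n{\left(R \right)} = -1 + \frac{R}{2} + \frac{R^{2}}{2} + \frac{R \left(8 + 3 R\right)}{2}$ ($n{\left(R \right)} = -1 + \frac{\left(R^{2} + \left(8 + 3 R\right) R\right) + R}{2} = -1 + \frac{\left(R^{2} + R \left(8 + 3 R\right)\right) + R}{2} = -1 + \frac{R + R^{2} + R \left(8 + 3 R\right)}{2} = -1 + \left(\frac{R}{2} + \frac{R^{2}}{2} + \frac{R \left(8 + 3 R\right)}{2}\right) = -1 + \frac{R}{2} + \frac{R^{2}}{2} + \frac{R \left(8 + 3 R\right)}{2}$)
$\left(24708 + n{\left(21 \right)}\right) \left(v + 47676\right) = \left(24708 + \left(-1 + 2 \cdot 21^{2} + \frac{9}{2} \cdot 21\right)\right) \left(- \frac{24655}{16731} + 47676\right) = \left(24708 + \left(-1 + 2 \cdot 441 + \frac{189}{2}\right)\right) \frac{797642501}{16731} = \left(24708 + \left(-1 + 882 + \frac{189}{2}\right)\right) \frac{797642501}{16731} = \left(24708 + \frac{1951}{2}\right) \frac{797642501}{16731} = \frac{51367}{2} \cdot \frac{797642501}{16731} = \frac{40972502348867}{33462}$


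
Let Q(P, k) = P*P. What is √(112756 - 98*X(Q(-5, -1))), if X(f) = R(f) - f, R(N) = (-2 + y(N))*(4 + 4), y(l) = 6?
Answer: √112070 ≈ 334.77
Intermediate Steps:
Q(P, k) = P²
R(N) = 32 (R(N) = (-2 + 6)*(4 + 4) = 4*8 = 32)
X(f) = 32 - f
√(112756 - 98*X(Q(-5, -1))) = √(112756 - 98*(32 - 1*(-5)²)) = √(112756 - 98*(32 - 1*25)) = √(112756 - 98*(32 - 25)) = √(112756 - 98*7) = √(112756 - 686) = √112070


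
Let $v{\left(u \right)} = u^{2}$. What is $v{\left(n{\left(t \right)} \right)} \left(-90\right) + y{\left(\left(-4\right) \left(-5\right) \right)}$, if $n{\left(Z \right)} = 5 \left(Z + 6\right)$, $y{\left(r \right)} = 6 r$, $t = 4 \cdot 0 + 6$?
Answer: $-323880$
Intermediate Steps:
$t = 6$ ($t = 0 + 6 = 6$)
$n{\left(Z \right)} = 30 + 5 Z$ ($n{\left(Z \right)} = 5 \left(6 + Z\right) = 30 + 5 Z$)
$v{\left(n{\left(t \right)} \right)} \left(-90\right) + y{\left(\left(-4\right) \left(-5\right) \right)} = \left(30 + 5 \cdot 6\right)^{2} \left(-90\right) + 6 \left(\left(-4\right) \left(-5\right)\right) = \left(30 + 30\right)^{2} \left(-90\right) + 6 \cdot 20 = 60^{2} \left(-90\right) + 120 = 3600 \left(-90\right) + 120 = -324000 + 120 = -323880$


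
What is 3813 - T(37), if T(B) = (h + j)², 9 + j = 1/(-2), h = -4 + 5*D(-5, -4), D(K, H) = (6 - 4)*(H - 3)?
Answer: -12637/4 ≈ -3159.3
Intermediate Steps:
D(K, H) = -6 + 2*H (D(K, H) = 2*(-3 + H) = -6 + 2*H)
h = -74 (h = -4 + 5*(-6 + 2*(-4)) = -4 + 5*(-6 - 8) = -4 + 5*(-14) = -4 - 70 = -74)
j = -19/2 (j = -9 + 1/(-2) = -9 - ½ = -19/2 ≈ -9.5000)
T(B) = 27889/4 (T(B) = (-74 - 19/2)² = (-167/2)² = 27889/4)
3813 - T(37) = 3813 - 1*27889/4 = 3813 - 27889/4 = -12637/4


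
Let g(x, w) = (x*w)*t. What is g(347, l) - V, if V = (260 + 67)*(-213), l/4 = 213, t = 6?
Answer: 1843515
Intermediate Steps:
l = 852 (l = 4*213 = 852)
g(x, w) = 6*w*x (g(x, w) = (x*w)*6 = (w*x)*6 = 6*w*x)
V = -69651 (V = 327*(-213) = -69651)
g(347, l) - V = 6*852*347 - 1*(-69651) = 1773864 + 69651 = 1843515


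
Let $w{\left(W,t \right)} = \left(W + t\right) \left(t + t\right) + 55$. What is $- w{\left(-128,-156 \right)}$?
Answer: $-88663$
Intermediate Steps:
$w{\left(W,t \right)} = 55 + 2 t \left(W + t\right)$ ($w{\left(W,t \right)} = \left(W + t\right) 2 t + 55 = 2 t \left(W + t\right) + 55 = 55 + 2 t \left(W + t\right)$)
$- w{\left(-128,-156 \right)} = - (55 + 2 \left(-156\right)^{2} + 2 \left(-128\right) \left(-156\right)) = - (55 + 2 \cdot 24336 + 39936) = - (55 + 48672 + 39936) = \left(-1\right) 88663 = -88663$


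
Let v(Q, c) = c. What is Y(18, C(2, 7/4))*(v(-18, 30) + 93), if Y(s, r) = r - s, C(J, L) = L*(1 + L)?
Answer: -25953/16 ≈ -1622.1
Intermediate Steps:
Y(18, C(2, 7/4))*(v(-18, 30) + 93) = ((7/4)*(1 + 7/4) - 1*18)*(30 + 93) = ((7*(1/4))*(1 + 7*(1/4)) - 18)*123 = (7*(1 + 7/4)/4 - 18)*123 = ((7/4)*(11/4) - 18)*123 = (77/16 - 18)*123 = -211/16*123 = -25953/16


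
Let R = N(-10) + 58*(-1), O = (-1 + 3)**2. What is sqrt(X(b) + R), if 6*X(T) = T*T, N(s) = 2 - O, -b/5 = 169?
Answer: sqrt(4281990)/6 ≈ 344.88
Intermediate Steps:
b = -845 (b = -5*169 = -845)
O = 4 (O = 2**2 = 4)
N(s) = -2 (N(s) = 2 - 1*4 = 2 - 4 = -2)
X(T) = T**2/6 (X(T) = (T*T)/6 = T**2/6)
R = -60 (R = -2 + 58*(-1) = -2 - 58 = -60)
sqrt(X(b) + R) = sqrt((1/6)*(-845)**2 - 60) = sqrt((1/6)*714025 - 60) = sqrt(714025/6 - 60) = sqrt(713665/6) = sqrt(4281990)/6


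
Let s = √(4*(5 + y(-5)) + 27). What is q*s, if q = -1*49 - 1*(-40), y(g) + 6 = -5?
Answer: -9*√3 ≈ -15.588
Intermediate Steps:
y(g) = -11 (y(g) = -6 - 5 = -11)
q = -9 (q = -49 + 40 = -9)
s = √3 (s = √(4*(5 - 11) + 27) = √(4*(-6) + 27) = √(-24 + 27) = √3 ≈ 1.7320)
q*s = -9*√3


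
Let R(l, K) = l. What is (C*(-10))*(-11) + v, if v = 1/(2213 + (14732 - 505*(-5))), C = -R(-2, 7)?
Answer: 4283401/19470 ≈ 220.00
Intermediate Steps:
C = 2 (C = -1*(-2) = 2)
v = 1/19470 (v = 1/(2213 + (14732 - 1*(-2525))) = 1/(2213 + (14732 + 2525)) = 1/(2213 + 17257) = 1/19470 ≈ 5.1361e-5)
(C*(-10))*(-11) + v = (2*(-10))*(-11) + 1/19470 = -20*(-11) + 1/19470 = 220 + 1/19470 = 4283401/19470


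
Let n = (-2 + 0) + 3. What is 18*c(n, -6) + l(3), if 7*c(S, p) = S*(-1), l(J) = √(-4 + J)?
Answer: -18/7 + I ≈ -2.5714 + 1.0*I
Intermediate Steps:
n = 1 (n = -2 + 3 = 1)
c(S, p) = -S/7 (c(S, p) = (S*(-1))/7 = (-S)/7 = -S/7)
18*c(n, -6) + l(3) = 18*(-⅐*1) + √(-4 + 3) = 18*(-⅐) + √(-1) = -18/7 + I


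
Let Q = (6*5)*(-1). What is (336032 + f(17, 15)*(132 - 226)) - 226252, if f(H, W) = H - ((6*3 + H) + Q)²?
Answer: 110532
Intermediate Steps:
Q = -30 (Q = 30*(-1) = -30)
f(H, W) = H - (-12 + H)² (f(H, W) = H - ((6*3 + H) - 30)² = H - ((18 + H) - 30)² = H - (-12 + H)²)
(336032 + f(17, 15)*(132 - 226)) - 226252 = (336032 + (17 - (-12 + 17)²)*(132 - 226)) - 226252 = (336032 + (17 - 1*5²)*(-94)) - 226252 = (336032 + (17 - 1*25)*(-94)) - 226252 = (336032 + (17 - 25)*(-94)) - 226252 = (336032 - 8*(-94)) - 226252 = (336032 + 752) - 226252 = 336784 - 226252 = 110532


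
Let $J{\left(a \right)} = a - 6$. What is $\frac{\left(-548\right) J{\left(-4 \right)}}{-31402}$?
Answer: $- \frac{2740}{15701} \approx -0.17451$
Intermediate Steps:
$J{\left(a \right)} = -6 + a$ ($J{\left(a \right)} = a - 6 = -6 + a$)
$\frac{\left(-548\right) J{\left(-4 \right)}}{-31402} = \frac{\left(-548\right) \left(-6 - 4\right)}{-31402} = \left(-548\right) \left(-10\right) \left(- \frac{1}{31402}\right) = 5480 \left(- \frac{1}{31402}\right) = - \frac{2740}{15701}$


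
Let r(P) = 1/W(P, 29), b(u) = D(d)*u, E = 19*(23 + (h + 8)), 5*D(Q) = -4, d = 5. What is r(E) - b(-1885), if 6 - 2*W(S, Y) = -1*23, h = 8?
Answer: -43730/29 ≈ -1507.9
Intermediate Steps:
D(Q) = -⅘ (D(Q) = (⅕)*(-4) = -⅘)
E = 741 (E = 19*(23 + (8 + 8)) = 19*(23 + 16) = 19*39 = 741)
b(u) = -4*u/5
W(S, Y) = 29/2 (W(S, Y) = 3 - (-1)*23/2 = 3 - ½*(-23) = 3 + 23/2 = 29/2)
r(P) = 2/29 (r(P) = 1/(29/2) = 2/29)
r(E) - b(-1885) = 2/29 - (-4)*(-1885)/5 = 2/29 - 1*1508 = 2/29 - 1508 = -43730/29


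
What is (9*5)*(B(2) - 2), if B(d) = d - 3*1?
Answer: -135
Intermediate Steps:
B(d) = -3 + d (B(d) = d - 3 = -3 + d)
(9*5)*(B(2) - 2) = (9*5)*((-3 + 2) - 2) = 45*(-1 - 2) = 45*(-3) = -135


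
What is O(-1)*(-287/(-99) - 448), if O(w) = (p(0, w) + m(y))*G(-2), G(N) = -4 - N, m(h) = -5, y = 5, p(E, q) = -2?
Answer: -616910/99 ≈ -6231.4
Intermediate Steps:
O(w) = 14 (O(w) = (-2 - 5)*(-4 - 1*(-2)) = -7*(-4 + 2) = -7*(-2) = 14)
O(-1)*(-287/(-99) - 448) = 14*(-287/(-99) - 448) = 14*(-287*(-1/99) - 448) = 14*(287/99 - 448) = 14*(-44065/99) = -616910/99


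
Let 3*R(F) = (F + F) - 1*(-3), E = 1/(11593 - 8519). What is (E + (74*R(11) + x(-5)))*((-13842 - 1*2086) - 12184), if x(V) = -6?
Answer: -79157361976/4611 ≈ -1.7167e+7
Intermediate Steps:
E = 1/3074 ≈ 0.00032531
R(F) = 1 + 2*F/3 (R(F) = ((F + F) - 1*(-3))/3 = (2*F + 3)/3 = (3 + 2*F)/3 = 1 + 2*F/3)
(E + (74*R(11) + x(-5)))*((-13842 - 1*2086) - 12184) = (1/3074 + (74*(1 + (2/3)*11) - 6))*((-13842 - 1*2086) - 12184) = (1/3074 + (74*(1 + 22/3) - 6))*((-13842 - 2086) - 12184) = (1/3074 + (74*(25/3) - 6))*(-15928 - 12184) = (1/3074 + (1850/3 - 6))*(-28112) = (1/3074 + 1832/3)*(-28112) = (5631571/9222)*(-28112) = -79157361976/4611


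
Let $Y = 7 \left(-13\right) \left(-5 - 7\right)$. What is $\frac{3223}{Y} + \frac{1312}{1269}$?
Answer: $\frac{1840897}{461916} \approx 3.9854$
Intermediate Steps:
$Y = 1092$ ($Y = - 91 \left(-5 - 7\right) = \left(-91\right) \left(-12\right) = 1092$)
$\frac{3223}{Y} + \frac{1312}{1269} = \frac{3223}{1092} + \frac{1312}{1269} = \frac{1840897}{461916}$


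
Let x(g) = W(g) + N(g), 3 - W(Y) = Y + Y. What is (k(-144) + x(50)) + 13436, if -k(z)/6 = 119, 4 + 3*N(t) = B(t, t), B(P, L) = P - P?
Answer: 37871/3 ≈ 12624.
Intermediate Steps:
W(Y) = 3 - 2*Y (W(Y) = 3 - (Y + Y) = 3 - 2*Y)
B(P, L) = 0
N(t) = -4/3 (N(t) = -4/3 + (⅓)*0 = -4/3 + 0 = -4/3)
k(z) = -714 (k(z) = -6*119 = -714)
x(g) = 5/3 - 2*g (x(g) = (3 - 2*g) - 4/3 = 5/3 - 2*g)
(k(-144) + x(50)) + 13436 = (-714 + (5/3 - 2*50)) + 13436 = (-714 + (5/3 - 100)) + 13436 = (-714 - 295/3) + 13436 = -2437/3 + 13436 = 37871/3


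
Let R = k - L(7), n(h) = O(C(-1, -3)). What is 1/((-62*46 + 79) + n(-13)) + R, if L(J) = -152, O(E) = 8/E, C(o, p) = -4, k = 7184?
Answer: 20357399/2775 ≈ 7336.0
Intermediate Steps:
n(h) = -2 (n(h) = 8/(-4) = 8*(-1/4) = -2)
R = 7336 (R = 7184 - 1*(-152) = 7184 + 152 = 7336)
1/((-62*46 + 79) + n(-13)) + R = 1/((-62*46 + 79) - 2) + 7336 = 1/((-2852 + 79) - 2) + 7336 = 1/(-2773 - 2) + 7336 = 1/(-2775) + 7336 = -1/2775 + 7336 = 20357399/2775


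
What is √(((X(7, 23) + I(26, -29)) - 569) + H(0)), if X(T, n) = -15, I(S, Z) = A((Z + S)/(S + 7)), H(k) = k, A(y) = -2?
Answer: I*√586 ≈ 24.207*I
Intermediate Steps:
I(S, Z) = -2
√(((X(7, 23) + I(26, -29)) - 569) + H(0)) = √(((-15 - 2) - 569) + 0) = √((-17 - 569) + 0) = √(-586 + 0) = √(-586) = I*√586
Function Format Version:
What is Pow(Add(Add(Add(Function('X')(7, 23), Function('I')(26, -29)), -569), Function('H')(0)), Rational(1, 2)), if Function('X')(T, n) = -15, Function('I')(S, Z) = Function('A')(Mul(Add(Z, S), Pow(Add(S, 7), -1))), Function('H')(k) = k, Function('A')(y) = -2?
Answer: Mul(I, Pow(586, Rational(1, 2))) ≈ Mul(24.207, I)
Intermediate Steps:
Function('I')(S, Z) = -2
Pow(Add(Add(Add(Function('X')(7, 23), Function('I')(26, -29)), -569), Function('H')(0)), Rational(1, 2)) = Pow(Add(Add(Add(-15, -2), -569), 0), Rational(1, 2)) = Pow(Add(Add(-17, -569), 0), Rational(1, 2)) = Pow(Add(-586, 0), Rational(1, 2)) = Pow(-586, Rational(1, 2)) = Mul(I, Pow(586, Rational(1, 2)))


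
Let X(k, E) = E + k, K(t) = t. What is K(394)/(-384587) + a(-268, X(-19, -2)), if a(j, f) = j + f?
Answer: -111146037/384587 ≈ -289.00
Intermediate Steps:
a(j, f) = f + j
K(394)/(-384587) + a(-268, X(-19, -2)) = 394/(-384587) + ((-2 - 19) - 268) = 394*(-1/384587) + (-21 - 268) = -394/384587 - 289 = -111146037/384587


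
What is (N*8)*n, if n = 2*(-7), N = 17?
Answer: -1904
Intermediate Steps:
n = -14
(N*8)*n = (17*8)*(-14) = 136*(-14) = -1904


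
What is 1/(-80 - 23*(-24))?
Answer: 1/472 ≈ 0.0021186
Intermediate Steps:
1/(-80 - 23*(-24)) = 1/(-80 + 552) = 1/472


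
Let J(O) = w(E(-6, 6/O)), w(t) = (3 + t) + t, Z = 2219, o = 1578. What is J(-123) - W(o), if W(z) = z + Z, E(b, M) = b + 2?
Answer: -3802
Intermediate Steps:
E(b, M) = 2 + b
w(t) = 3 + 2*t
J(O) = -5 (J(O) = 3 + 2*(2 - 6) = 3 + 2*(-4) = 3 - 8 = -5)
W(z) = 2219 + z (W(z) = z + 2219 = 2219 + z)
J(-123) - W(o) = -5 - (2219 + 1578) = -5 - 1*3797 = -5 - 3797 = -3802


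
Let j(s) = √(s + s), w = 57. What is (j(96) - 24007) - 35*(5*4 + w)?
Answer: -26702 + 8*√3 ≈ -26688.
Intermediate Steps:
j(s) = √2*√s (j(s) = √(2*s) = √2*√s)
(j(96) - 24007) - 35*(5*4 + w) = (√2*√96 - 24007) - 35*(5*4 + 57) = (√2*(4*√6) - 24007) - 35*(20 + 57) = (8*√3 - 24007) - 35*77 = (-24007 + 8*√3) - 2695 = -26702 + 8*√3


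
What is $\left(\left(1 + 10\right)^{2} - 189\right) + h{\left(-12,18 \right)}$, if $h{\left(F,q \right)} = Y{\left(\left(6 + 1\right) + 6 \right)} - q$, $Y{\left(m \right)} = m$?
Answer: $-73$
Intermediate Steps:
$h{\left(F,q \right)} = 13 - q$ ($h{\left(F,q \right)} = \left(\left(6 + 1\right) + 6\right) - q = \left(7 + 6\right) - q = 13 - q$)
$\left(\left(1 + 10\right)^{2} - 189\right) + h{\left(-12,18 \right)} = \left(\left(1 + 10\right)^{2} - 189\right) + \left(13 - 18\right) = \left(11^{2} - 189\right) + \left(13 - 18\right) = \left(121 - 189\right) - 5 = -68 - 5 = -73$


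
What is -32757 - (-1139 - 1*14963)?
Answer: -16655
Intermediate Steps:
-32757 - (-1139 - 1*14963) = -32757 - (-1139 - 14963) = -32757 - 1*(-16102) = -32757 + 16102 = -16655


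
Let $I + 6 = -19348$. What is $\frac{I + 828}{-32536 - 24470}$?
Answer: $\frac{9263}{28503} \approx 0.32498$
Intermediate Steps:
$I = -19354$ ($I = -6 - 19348 = -19354$)
$\frac{I + 828}{-32536 - 24470} = \frac{-19354 + 828}{-32536 - 24470} = - \frac{18526}{-57006} = \left(-18526\right) \left(- \frac{1}{57006}\right) = \frac{9263}{28503}$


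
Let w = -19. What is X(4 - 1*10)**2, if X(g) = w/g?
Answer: 361/36 ≈ 10.028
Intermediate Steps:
X(g) = -19/g
X(4 - 1*10)**2 = (-19/(4 - 1*10))**2 = (-19/(4 - 10))**2 = (-19/(-6))**2 = (-19*(-1/6))**2 = (19/6)**2 = 361/36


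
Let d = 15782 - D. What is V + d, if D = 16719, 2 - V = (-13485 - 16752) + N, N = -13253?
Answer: 42555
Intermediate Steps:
V = 43492 (V = 2 - ((-13485 - 16752) - 13253) = 2 - (-30237 - 13253) = 2 - 1*(-43490) = 2 + 43490 = 43492)
d = -937 (d = 15782 - 1*16719 = 15782 - 16719 = -937)
V + d = 43492 - 937 = 42555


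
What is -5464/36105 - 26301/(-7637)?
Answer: 907869037/275733885 ≈ 3.2926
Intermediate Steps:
-5464/36105 - 26301/(-7637) = -5464*1/36105 - 26301*(-1/7637) = -5464/36105 + 26301/7637 = 907869037/275733885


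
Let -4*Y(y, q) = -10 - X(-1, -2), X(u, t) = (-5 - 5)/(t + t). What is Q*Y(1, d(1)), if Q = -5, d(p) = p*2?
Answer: -125/8 ≈ -15.625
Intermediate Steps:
X(u, t) = -5/t (X(u, t) = -10*1/(2*t) = -5/t)
d(p) = 2*p
Y(y, q) = 25/8 (Y(y, q) = -(-10 - (-5)/(-2))/4 = -(-10 - (-5)*(-1)/2)/4 = -(-10 - 1*5/2)/4 = -(-10 - 5/2)/4 = -¼*(-25/2) = 25/8)
Q*Y(1, d(1)) = -5*25/8 = -125/8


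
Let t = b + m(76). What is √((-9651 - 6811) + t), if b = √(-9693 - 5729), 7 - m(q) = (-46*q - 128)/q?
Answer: √(-5923041 + 361*I*√15422)/19 ≈ 0.48475 + 128.09*I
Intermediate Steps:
m(q) = 7 - (-128 - 46*q)/q (m(q) = 7 - (-46*q - 128)/q = 7 - (-128 - 46*q)/q)
b = I*√15422 (b = √(-15422) = I*√15422 ≈ 124.19*I)
t = 1039/19 + I*√15422 (t = I*√15422 + (53 + 128/76) = I*√15422 + (53 + 128*(1/76)) = I*√15422 + (53 + 32/19) = I*√15422 + 1039/19 = 1039/19 + I*√15422 ≈ 54.684 + 124.19*I)
√((-9651 - 6811) + t) = √((-9651 - 6811) + (1039/19 + I*√15422)) = √(-16462 + (1039/19 + I*√15422)) = √(-311739/19 + I*√15422)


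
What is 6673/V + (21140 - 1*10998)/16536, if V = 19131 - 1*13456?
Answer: 83950289/46920900 ≈ 1.7892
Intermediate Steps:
V = 5675 (V = 19131 - 13456 = 5675)
6673/V + (21140 - 1*10998)/16536 = 6673/5675 + (21140 - 1*10998)/16536 = 6673*(1/5675) + (21140 - 10998)*(1/16536) = 6673/5675 + 10142*(1/16536) = 6673/5675 + 5071/8268 = 83950289/46920900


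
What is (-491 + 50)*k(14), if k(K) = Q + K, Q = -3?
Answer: -4851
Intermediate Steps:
k(K) = -3 + K
(-491 + 50)*k(14) = (-491 + 50)*(-3 + 14) = -441*11 = -4851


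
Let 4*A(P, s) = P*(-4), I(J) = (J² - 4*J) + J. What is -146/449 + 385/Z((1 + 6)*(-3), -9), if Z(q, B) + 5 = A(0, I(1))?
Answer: -34719/449 ≈ -77.325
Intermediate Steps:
I(J) = J² - 3*J
A(P, s) = -P (A(P, s) = (P*(-4))/4 = (-4*P)/4 = -P)
Z(q, B) = -5 (Z(q, B) = -5 - 1*0 = -5 + 0 = -5)
-146/449 + 385/Z((1 + 6)*(-3), -9) = -146/449 + 385/(-5) = -146*1/449 + 385*(-⅕) = -146/449 - 77 = -34719/449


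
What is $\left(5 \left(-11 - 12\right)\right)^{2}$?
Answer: $13225$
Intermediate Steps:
$\left(5 \left(-11 - 12\right)\right)^{2} = \left(5 \left(-23\right)\right)^{2} = \left(-115\right)^{2} = 13225$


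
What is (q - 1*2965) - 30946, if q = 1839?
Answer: -32072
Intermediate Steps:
(q - 1*2965) - 30946 = (1839 - 1*2965) - 30946 = (1839 - 2965) - 30946 = -1126 - 30946 = -32072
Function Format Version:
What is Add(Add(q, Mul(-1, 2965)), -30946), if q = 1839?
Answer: -32072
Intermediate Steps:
Add(Add(q, Mul(-1, 2965)), -30946) = Add(Add(1839, Mul(-1, 2965)), -30946) = Add(Add(1839, -2965), -30946) = Add(-1126, -30946) = -32072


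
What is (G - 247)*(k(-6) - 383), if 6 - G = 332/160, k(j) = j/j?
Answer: 1857093/20 ≈ 92855.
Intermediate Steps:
k(j) = 1
G = 157/40 (G = 6 - 332/160 = 6 - 1*83/40 = 6 - 83/40 = 157/40 ≈ 3.9250)
(G - 247)*(k(-6) - 383) = (157/40 - 247)*(1 - 383) = -9723/40*(-382) = 1857093/20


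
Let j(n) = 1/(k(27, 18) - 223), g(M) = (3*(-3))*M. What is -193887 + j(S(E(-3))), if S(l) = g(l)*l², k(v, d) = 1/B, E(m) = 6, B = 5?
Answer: -215990123/1114 ≈ -1.9389e+5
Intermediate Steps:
k(v, d) = ⅕ (k(v, d) = 1/5 = ⅕)
g(M) = -9*M
S(l) = -9*l³ (S(l) = (-9*l)*l² = -9*l³)
j(n) = -5/1114 (j(n) = 1/(⅕ - 223) = 1/(-1114/5) = -5/1114)
-193887 + j(S(E(-3))) = -193887 - 5/1114 = -215990123/1114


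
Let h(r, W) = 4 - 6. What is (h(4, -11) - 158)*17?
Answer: -2720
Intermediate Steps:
h(r, W) = -2
(h(4, -11) - 158)*17 = (-2 - 158)*17 = -160*17 = -2720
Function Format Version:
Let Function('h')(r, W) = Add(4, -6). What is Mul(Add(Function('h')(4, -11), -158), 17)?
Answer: -2720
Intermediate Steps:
Function('h')(r, W) = -2
Mul(Add(Function('h')(4, -11), -158), 17) = Mul(Add(-2, -158), 17) = Mul(-160, 17) = -2720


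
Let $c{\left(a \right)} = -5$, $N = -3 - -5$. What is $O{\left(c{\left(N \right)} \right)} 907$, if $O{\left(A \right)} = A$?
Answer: $-4535$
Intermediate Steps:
$N = 2$ ($N = -3 + 5 = 2$)
$O{\left(c{\left(N \right)} \right)} 907 = \left(-5\right) 907 = -4535$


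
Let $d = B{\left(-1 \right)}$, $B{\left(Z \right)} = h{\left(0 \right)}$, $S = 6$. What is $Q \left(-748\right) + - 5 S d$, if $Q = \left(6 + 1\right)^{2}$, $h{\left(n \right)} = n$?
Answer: $-36652$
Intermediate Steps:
$B{\left(Z \right)} = 0$
$d = 0$
$Q = 49$ ($Q = 7^{2} = 49$)
$Q \left(-748\right) + - 5 S d = 49 \left(-748\right) + \left(-5\right) 6 \cdot 0 = -36652 - 0 = -36652 + 0 = -36652$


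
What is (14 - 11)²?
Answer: 9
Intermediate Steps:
(14 - 11)² = 3² = 9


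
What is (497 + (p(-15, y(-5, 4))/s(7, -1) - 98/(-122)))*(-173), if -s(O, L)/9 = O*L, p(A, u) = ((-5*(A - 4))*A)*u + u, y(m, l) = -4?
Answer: -391068922/3843 ≈ -1.0176e+5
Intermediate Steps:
p(A, u) = u + A*u*(20 - 5*A) (p(A, u) = ((-5*(-4 + A))*A)*u + u = ((20 - 5*A)*A)*u + u = (A*(20 - 5*A))*u + u = A*u*(20 - 5*A) + u = u + A*u*(20 - 5*A))
s(O, L) = -9*L*O (s(O, L) = -9*O*L = -9*L*O)
(497 + (p(-15, y(-5, 4))/s(7, -1) - 98/(-122)))*(-173) = (497 + ((-4*(1 - 5*(-15)**2 + 20*(-15)))/((-9*(-1)*7)) - 98/(-122)))*(-173) = (497 + (-4*(1 - 5*225 - 300)/63 - 98*(-1/122)))*(-173) = (497 + (-4*(1 - 1125 - 300)*(1/63) + 49/61))*(-173) = (497 + (-4*(-1424)*(1/63) + 49/61))*(-173) = (497 + (5696*(1/63) + 49/61))*(-173) = (497 + (5696/63 + 49/61))*(-173) = (497 + 350543/3843)*(-173) = (2260514/3843)*(-173) = -391068922/3843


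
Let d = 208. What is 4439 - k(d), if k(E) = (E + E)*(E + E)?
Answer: -168617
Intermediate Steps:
k(E) = 4*E² (k(E) = (2*E)*(2*E) = 4*E²)
4439 - k(d) = 4439 - 4*208² = 4439 - 4*43264 = 4439 - 1*173056 = 4439 - 173056 = -168617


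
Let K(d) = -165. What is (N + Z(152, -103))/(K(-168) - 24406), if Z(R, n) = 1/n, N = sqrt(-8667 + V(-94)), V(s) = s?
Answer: 1/2530813 - I*sqrt(8761)/24571 ≈ 3.9513e-7 - 0.0038094*I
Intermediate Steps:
N = I*sqrt(8761) (N = sqrt(-8667 - 94) = sqrt(-8761) = I*sqrt(8761) ≈ 93.6*I)
(N + Z(152, -103))/(K(-168) - 24406) = (I*sqrt(8761) + 1/(-103))/(-165 - 24406) = (I*sqrt(8761) - 1/103)/(-24571) = (-1/103 + I*sqrt(8761))*(-1/24571) = 1/2530813 - I*sqrt(8761)/24571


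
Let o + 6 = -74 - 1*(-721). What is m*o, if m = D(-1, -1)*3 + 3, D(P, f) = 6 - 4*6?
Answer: -32691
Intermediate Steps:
o = 641 (o = -6 + (-74 - 1*(-721)) = -6 + (-74 + 721) = -6 + 647 = 641)
D(P, f) = -18 (D(P, f) = 6 - 24 = -18)
m = -51 (m = -18*3 + 3 = -54 + 3 = -51)
m*o = -51*641 = -32691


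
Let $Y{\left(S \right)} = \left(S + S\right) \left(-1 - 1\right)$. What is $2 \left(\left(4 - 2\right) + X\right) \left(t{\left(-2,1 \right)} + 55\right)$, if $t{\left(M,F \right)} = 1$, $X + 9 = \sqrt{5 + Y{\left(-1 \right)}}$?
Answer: $-448$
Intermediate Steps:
$Y{\left(S \right)} = - 4 S$ ($Y{\left(S \right)} = 2 S \left(-2\right) = - 4 S$)
$X = -6$ ($X = -9 + \sqrt{5 - -4} = -9 + \sqrt{5 + 4} = -9 + \sqrt{9} = -9 + 3 = -6$)
$2 \left(\left(4 - 2\right) + X\right) \left(t{\left(-2,1 \right)} + 55\right) = 2 \left(\left(4 - 2\right) - 6\right) \left(1 + 55\right) = 2 \left(2 - 6\right) 56 = 2 \left(-4\right) 56 = \left(-8\right) 56 = -448$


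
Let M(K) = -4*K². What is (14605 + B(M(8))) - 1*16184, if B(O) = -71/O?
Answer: -404153/256 ≈ -1578.7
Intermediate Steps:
(14605 + B(M(8))) - 1*16184 = (14605 - 71/((-4*8²))) - 1*16184 = (14605 - 71/((-4*64))) - 16184 = (14605 - 71/(-256)) - 16184 = (14605 - 71*(-1/256)) - 16184 = (14605 + 71/256) - 16184 = 3738951/256 - 16184 = -404153/256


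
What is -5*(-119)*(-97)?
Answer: -57715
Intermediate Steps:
-5*(-119)*(-97) = 595*(-97) = -57715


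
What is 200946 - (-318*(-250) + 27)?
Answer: 121419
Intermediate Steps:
200946 - (-318*(-250) + 27) = 200946 - (79500 + 27) = 200946 - 1*79527 = 200946 - 79527 = 121419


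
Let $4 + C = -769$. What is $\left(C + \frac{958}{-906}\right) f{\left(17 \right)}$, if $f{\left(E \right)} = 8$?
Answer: $- \frac{2805184}{453} \approx -6192.5$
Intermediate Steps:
$C = -773$ ($C = -4 - 769 = -773$)
$\left(C + \frac{958}{-906}\right) f{\left(17 \right)} = \left(-773 + \frac{958}{-906}\right) 8 = \left(-773 + 958 \left(- \frac{1}{906}\right)\right) 8 = \left(-773 - \frac{479}{453}\right) 8 = \left(- \frac{350648}{453}\right) 8 = - \frac{2805184}{453}$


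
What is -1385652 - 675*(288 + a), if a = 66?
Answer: -1624602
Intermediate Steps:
-1385652 - 675*(288 + a) = -1385652 - 675*(288 + 66) = -1385652 - 675*354 = -1385652 - 238950 = -1624602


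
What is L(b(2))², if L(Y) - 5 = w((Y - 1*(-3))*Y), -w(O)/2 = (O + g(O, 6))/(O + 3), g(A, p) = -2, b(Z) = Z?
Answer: 2401/169 ≈ 14.207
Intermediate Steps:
w(O) = -2*(-2 + O)/(3 + O) (w(O) = -2*(O - 2)/(O + 3) = -2*(-2 + O)/(3 + O))
L(Y) = 5 + 2*(2 - Y*(3 + Y))/(3 + Y*(3 + Y)) (L(Y) = 5 + 2*(2 - (Y - 1*(-3))*Y)/(3 + (Y - 1*(-3))*Y) = 5 + 2*(2 - (Y + 3)*Y)/(3 + (Y + 3)*Y) = 5 + 2*(2 - (3 + Y)*Y)/(3 + (3 + Y)*Y) = 5 + 2*(2 - Y*(3 + Y))/(3 + Y*(3 + Y)))
L(b(2))² = ((19 + 3*2*(3 + 2))/(3 + 2*(3 + 2)))² = ((19 + 3*2*5)/(3 + 2*5))² = ((19 + 30)/(3 + 10))² = (49/13)² = 2401/169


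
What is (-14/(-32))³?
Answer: 343/4096 ≈ 0.083740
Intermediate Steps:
(-14/(-32))³ = (-14*(-1/32))³ = (7/16)³ = 343/4096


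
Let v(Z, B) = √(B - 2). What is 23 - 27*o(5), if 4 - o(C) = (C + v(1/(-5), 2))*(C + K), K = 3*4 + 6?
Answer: 3020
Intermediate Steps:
v(Z, B) = √(-2 + B)
K = 18 (K = 12 + 6 = 18)
o(C) = 4 - C*(18 + C) (o(C) = 4 - (C + √(-2 + 2))*(C + 18) = 4 - (C + √0)*(18 + C) = 4 - (C + 0)*(18 + C) = 4 - C*(18 + C))
23 - 27*o(5) = 23 - 27*(4 - 1*5² - 18*5) = 23 - 27*(4 - 1*25 - 90) = 23 - 27*(4 - 25 - 90) = 23 - 27*(-111) = 23 + 2997 = 3020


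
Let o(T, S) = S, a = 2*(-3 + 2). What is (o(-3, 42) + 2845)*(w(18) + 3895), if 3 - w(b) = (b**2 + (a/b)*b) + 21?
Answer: 10263285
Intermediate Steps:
a = -2 (a = 2*(-1) = -2)
w(b) = -16 - b**2 (w(b) = 3 - ((b**2 + (-2/b)*b) + 21) = 3 - ((b**2 - 2) + 21) = 3 - ((-2 + b**2) + 21) = 3 - (19 + b**2) = 3 + (-19 - b**2) = -16 - b**2)
(o(-3, 42) + 2845)*(w(18) + 3895) = (42 + 2845)*((-16 - 1*18**2) + 3895) = 2887*((-16 - 1*324) + 3895) = 2887*((-16 - 324) + 3895) = 2887*(-340 + 3895) = 2887*3555 = 10263285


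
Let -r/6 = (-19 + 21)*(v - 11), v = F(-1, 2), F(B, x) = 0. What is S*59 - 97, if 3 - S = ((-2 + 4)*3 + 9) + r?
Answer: -8593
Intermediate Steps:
v = 0
r = 132 (r = -6*(-19 + 21)*(0 - 11) = -12*(-11) = -6*(-22) = 132)
S = -144 (S = 3 - (((-2 + 4)*3 + 9) + 132) = 3 - ((2*3 + 9) + 132) = 3 - ((6 + 9) + 132) = 3 - (15 + 132) = 3 - 1*147 = 3 - 147 = -144)
S*59 - 97 = -144*59 - 97 = -8496 - 97 = -8593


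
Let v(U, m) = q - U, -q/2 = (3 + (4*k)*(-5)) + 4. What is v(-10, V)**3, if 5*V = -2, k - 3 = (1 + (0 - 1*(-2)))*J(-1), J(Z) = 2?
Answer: 45118016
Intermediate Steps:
k = 9 (k = 3 + (1 + (0 - 1*(-2)))*2 = 3 + (1 + (0 + 2))*2 = 3 + (1 + 2)*2 = 3 + 3*2 = 3 + 6 = 9)
V = -2/5 (V = (1/5)*(-2) = -2/5 ≈ -0.40000)
q = 346 (q = -2*((3 + (4*9)*(-5)) + 4) = -2*((3 + 36*(-5)) + 4) = -2*((3 - 180) + 4) = -2*(-177 + 4) = -2*(-173) = 346)
v(U, m) = 346 - U
v(-10, V)**3 = (346 - 1*(-10))**3 = (346 + 10)**3 = 356**3 = 45118016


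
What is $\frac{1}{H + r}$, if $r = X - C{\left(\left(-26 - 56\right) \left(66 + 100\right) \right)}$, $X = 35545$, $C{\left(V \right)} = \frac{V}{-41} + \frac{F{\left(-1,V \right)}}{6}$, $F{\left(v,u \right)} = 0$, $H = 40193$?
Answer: $\frac{1}{75406} \approx 1.3262 \cdot 10^{-5}$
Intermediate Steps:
$C{\left(V \right)} = - \frac{V}{41}$ ($C{\left(V \right)} = \frac{V}{-41} + \frac{0}{6} = V \left(- \frac{1}{41}\right) + 0 \cdot \frac{1}{6} = - \frac{V}{41} + 0 = - \frac{V}{41}$)
$r = 35213$ ($r = 35545 - - \frac{\left(-26 - 56\right) \left(66 + 100\right)}{41} = 35545 - - \frac{\left(-82\right) 166}{41} = 35545 - \left(- \frac{1}{41}\right) \left(-13612\right) = 35545 - 332 = 35213$)
$\frac{1}{H + r} = \frac{1}{40193 + 35213} = \frac{1}{75406}$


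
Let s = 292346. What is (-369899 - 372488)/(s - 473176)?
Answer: 742387/180830 ≈ 4.1054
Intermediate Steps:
(-369899 - 372488)/(s - 473176) = (-369899 - 372488)/(292346 - 473176) = -742387/(-180830) = -742387*(-1/180830) = 742387/180830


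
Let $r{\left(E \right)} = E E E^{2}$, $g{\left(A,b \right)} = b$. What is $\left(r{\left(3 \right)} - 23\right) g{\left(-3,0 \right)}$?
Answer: $0$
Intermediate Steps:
$r{\left(E \right)} = E^{4}$ ($r{\left(E \right)} = E^{2} E^{2} = E^{4}$)
$\left(r{\left(3 \right)} - 23\right) g{\left(-3,0 \right)} = \left(3^{4} - 23\right) 0 = \left(81 - 23\right) 0 = 58 \cdot 0 = 0$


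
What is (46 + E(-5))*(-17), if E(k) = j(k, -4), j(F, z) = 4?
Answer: -850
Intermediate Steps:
E(k) = 4
(46 + E(-5))*(-17) = (46 + 4)*(-17) = 50*(-17) = -850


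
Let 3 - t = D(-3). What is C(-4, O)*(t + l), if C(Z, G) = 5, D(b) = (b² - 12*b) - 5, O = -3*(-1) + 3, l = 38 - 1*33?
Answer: -160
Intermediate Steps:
l = 5 (l = 38 - 33 = 5)
O = 6 (O = 3 + 3 = 6)
D(b) = -5 + b² - 12*b
t = -37 (t = 3 - (-5 + (-3)² - 12*(-3)) = 3 - (-5 + 9 + 36) = 3 - 1*40 = 3 - 40 = -37)
C(-4, O)*(t + l) = 5*(-37 + 5) = 5*(-32) = -160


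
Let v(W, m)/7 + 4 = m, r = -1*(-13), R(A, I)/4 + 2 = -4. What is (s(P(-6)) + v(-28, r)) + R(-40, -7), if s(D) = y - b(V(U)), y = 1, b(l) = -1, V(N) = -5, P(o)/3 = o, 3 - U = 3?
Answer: 41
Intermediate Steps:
U = 0 (U = 3 - 1*3 = 3 - 3 = 0)
P(o) = 3*o
R(A, I) = -24 (R(A, I) = -8 + 4*(-4) = -8 - 16 = -24)
r = 13
v(W, m) = -28 + 7*m
s(D) = 2 (s(D) = 1 - 1*(-1) = 1 + 1 = 2)
(s(P(-6)) + v(-28, r)) + R(-40, -7) = (2 + (-28 + 7*13)) - 24 = (2 + (-28 + 91)) - 24 = (2 + 63) - 24 = 65 - 24 = 41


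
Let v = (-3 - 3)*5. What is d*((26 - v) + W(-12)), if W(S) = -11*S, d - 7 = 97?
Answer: 19552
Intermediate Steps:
d = 104 (d = 7 + 97 = 104)
v = -30 (v = -6*5 = -30)
d*((26 - v) + W(-12)) = 104*((26 - 1*(-30)) - 11*(-12)) = 104*((26 + 30) + 132) = 104*(56 + 132) = 104*188 = 19552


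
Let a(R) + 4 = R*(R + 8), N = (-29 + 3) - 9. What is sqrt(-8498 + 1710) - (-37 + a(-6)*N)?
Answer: -523 + 2*I*sqrt(1697) ≈ -523.0 + 82.389*I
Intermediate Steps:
N = -35 (N = -26 - 9 = -35)
a(R) = -4 + R*(8 + R) (a(R) = -4 + R*(R + 8) = -4 + R*(8 + R))
sqrt(-8498 + 1710) - (-37 + a(-6)*N) = sqrt(-8498 + 1710) - (-37 + (-4 + (-6)**2 + 8*(-6))*(-35)) = sqrt(-6788) - (-37 + (-4 + 36 - 48)*(-35)) = 2*I*sqrt(1697) - (-37 - 16*(-35)) = 2*I*sqrt(1697) - (-37 + 560) = 2*I*sqrt(1697) - 1*523 = 2*I*sqrt(1697) - 523 = -523 + 2*I*sqrt(1697)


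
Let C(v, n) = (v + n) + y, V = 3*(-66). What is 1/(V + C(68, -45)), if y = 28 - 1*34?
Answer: -1/181 ≈ -0.0055249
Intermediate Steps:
V = -198
y = -6 (y = 28 - 34 = -6)
C(v, n) = -6 + n + v (C(v, n) = (v + n) - 6 = (n + v) - 6 = -6 + n + v)
1/(V + C(68, -45)) = 1/(-198 + (-6 - 45 + 68)) = 1/(-198 + 17) = 1/(-181) = -1/181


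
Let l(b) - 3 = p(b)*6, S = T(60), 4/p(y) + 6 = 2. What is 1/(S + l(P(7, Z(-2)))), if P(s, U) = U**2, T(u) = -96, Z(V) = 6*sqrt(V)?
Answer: -1/99 ≈ -0.010101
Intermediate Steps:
p(y) = -1 (p(y) = 4/(-6 + 2) = 4/(-4) = 4*(-1/4) = -1)
S = -96
l(b) = -3 (l(b) = 3 - 1*6 = 3 - 6 = -3)
1/(S + l(P(7, Z(-2)))) = 1/(-96 - 3) = 1/(-99) = -1/99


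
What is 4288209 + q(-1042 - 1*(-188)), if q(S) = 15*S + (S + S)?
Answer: 4273691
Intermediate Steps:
q(S) = 17*S (q(S) = 15*S + 2*S = 17*S)
4288209 + q(-1042 - 1*(-188)) = 4288209 + 17*(-1042 - 1*(-188)) = 4288209 + 17*(-1042 + 188) = 4288209 + 17*(-854) = 4288209 - 14518 = 4273691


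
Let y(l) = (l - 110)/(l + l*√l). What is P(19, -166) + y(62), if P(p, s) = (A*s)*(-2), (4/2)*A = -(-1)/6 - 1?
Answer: -784693/5673 - 24*√62/1891 ≈ -138.42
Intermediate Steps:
A = -5/12 (A = (-(-1)/6 - 1)/2 = (-1*(-⅙) - 1)/2 = (⅙ - 1)/2 = (½)*(-⅚) = -5/12 ≈ -0.41667)
y(l) = (-110 + l)/(l + l^(3/2))
P(p, s) = 5*s/6 (P(p, s) = -5*s/12*(-2) = 5*s/6)
P(19, -166) + y(62) = (⅚)*(-166) + (-110 + 62)/(62 + 62^(3/2)) = -415/3 - 48/(62 + 62*√62)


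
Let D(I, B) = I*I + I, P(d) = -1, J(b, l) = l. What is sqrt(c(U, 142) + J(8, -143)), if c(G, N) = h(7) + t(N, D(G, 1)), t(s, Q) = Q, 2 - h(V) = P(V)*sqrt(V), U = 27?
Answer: sqrt(615 + sqrt(7)) ≈ 24.852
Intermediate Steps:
D(I, B) = I + I**2 (D(I, B) = I**2 + I = I + I**2)
h(V) = 2 + sqrt(V) (h(V) = 2 - (-1)*sqrt(V) = 2 + sqrt(V))
c(G, N) = 2 + sqrt(7) + G*(1 + G) (c(G, N) = (2 + sqrt(7)) + G*(1 + G) = 2 + sqrt(7) + G*(1 + G))
sqrt(c(U, 142) + J(8, -143)) = sqrt((2 + sqrt(7) + 27*(1 + 27)) - 143) = sqrt((2 + sqrt(7) + 27*28) - 143) = sqrt((2 + sqrt(7) + 756) - 143) = sqrt((758 + sqrt(7)) - 143) = sqrt(615 + sqrt(7))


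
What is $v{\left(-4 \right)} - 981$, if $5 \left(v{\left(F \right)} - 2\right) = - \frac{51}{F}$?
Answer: $- \frac{19529}{20} \approx -976.45$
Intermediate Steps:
$v{\left(F \right)} = 2 - \frac{51}{5 F}$ ($v{\left(F \right)} = 2 + \frac{\left(-51\right) \frac{1}{F}}{5} = 2 - \frac{51}{5 F}$)
$v{\left(-4 \right)} - 981 = \left(2 - \frac{51}{5 \left(-4\right)}\right) - 981 = \left(2 - - \frac{51}{20}\right) - 981 = \left(2 + \frac{51}{20}\right) - 981 = \frac{91}{20} - 981 = - \frac{19529}{20}$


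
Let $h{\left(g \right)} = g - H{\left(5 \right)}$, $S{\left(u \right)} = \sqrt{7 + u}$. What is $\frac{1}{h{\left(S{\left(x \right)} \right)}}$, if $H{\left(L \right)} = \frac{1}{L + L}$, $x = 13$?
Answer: $\frac{10}{1999} + \frac{200 \sqrt{5}}{1999} \approx 0.22872$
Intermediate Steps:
$H{\left(L \right)} = \frac{1}{2 L}$
$h{\left(g \right)} = - \frac{1}{10} + g$ ($h{\left(g \right)} = g - \frac{1}{2 \cdot 5} = g - \frac{1}{2} \cdot \frac{1}{5} = g - \frac{1}{10} = - \frac{1}{10} + g$)
$\frac{1}{h{\left(S{\left(x \right)} \right)}} = \frac{1}{- \frac{1}{10} + \sqrt{7 + 13}} = \frac{1}{- \frac{1}{10} + \sqrt{20}} = \frac{1}{- \frac{1}{10} + 2 \sqrt{5}}$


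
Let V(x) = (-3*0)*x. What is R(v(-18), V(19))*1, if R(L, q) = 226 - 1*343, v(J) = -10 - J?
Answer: -117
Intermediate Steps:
V(x) = 0 (V(x) = 0*x = 0)
R(L, q) = -117 (R(L, q) = 226 - 343 = -117)
R(v(-18), V(19))*1 = -117*1 = -117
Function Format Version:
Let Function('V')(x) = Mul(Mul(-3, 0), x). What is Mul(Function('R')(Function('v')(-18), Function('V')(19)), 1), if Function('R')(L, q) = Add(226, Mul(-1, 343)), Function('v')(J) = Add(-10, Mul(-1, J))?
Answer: -117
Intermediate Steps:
Function('V')(x) = 0 (Function('V')(x) = Mul(0, x) = 0)
Function('R')(L, q) = -117 (Function('R')(L, q) = Add(226, -343) = -117)
Mul(Function('R')(Function('v')(-18), Function('V')(19)), 1) = Mul(-117, 1) = -117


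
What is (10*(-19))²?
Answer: 36100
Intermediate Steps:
(10*(-19))² = (-190)² = 36100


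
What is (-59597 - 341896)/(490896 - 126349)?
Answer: -401493/364547 ≈ -1.1013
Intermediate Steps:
(-59597 - 341896)/(490896 - 126349) = -401493/364547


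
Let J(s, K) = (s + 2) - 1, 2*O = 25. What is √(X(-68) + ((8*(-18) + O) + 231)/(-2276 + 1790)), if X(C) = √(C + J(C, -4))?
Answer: √(-597 + 8748*I*√15)/54 ≈ 2.3891 + 2.4316*I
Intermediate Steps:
O = 25/2 (O = (½)*25 = 25/2 ≈ 12.500)
J(s, K) = 1 + s (J(s, K) = (2 + s) - 1 = 1 + s)
X(C) = √(1 + 2*C) (X(C) = √(C + (1 + C)) = √(1 + 2*C))
√(X(-68) + ((8*(-18) + O) + 231)/(-2276 + 1790)) = √(√(1 + 2*(-68)) + ((8*(-18) + 25/2) + 231)/(-2276 + 1790)) = √(√(1 - 136) + ((-144 + 25/2) + 231)/(-486)) = √(√(-135) + (-263/2 + 231)*(-1/486)) = √(3*I*√15 + (199/2)*(-1/486)) = √(3*I*√15 - 199/972) = √(-199/972 + 3*I*√15)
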